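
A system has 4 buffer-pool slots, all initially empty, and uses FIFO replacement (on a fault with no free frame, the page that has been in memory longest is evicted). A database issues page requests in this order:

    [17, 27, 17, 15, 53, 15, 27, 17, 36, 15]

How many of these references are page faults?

5

17 -> fault, frames {17}
27 -> fault, frames {17,27}
17 -> hit
15 -> fault, frames {17,27,15}
53 -> fault, frames {17,27,15,53}
15 -> hit
27 -> hit
17 -> hit
36 -> fault, evict 17, frames {27,15,53,36}
15 -> hit
Page faults: 5.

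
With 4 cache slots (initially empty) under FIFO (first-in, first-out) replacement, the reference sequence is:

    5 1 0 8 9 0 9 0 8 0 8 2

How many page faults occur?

6

5 → miss, frames {5}
1 → miss, frames {5,1}
0 → miss, frames {5,1,0}
8 → miss, frames {5,1,0,8}
9 → miss, evict 5, frames {1,0,8,9}
0 → hit
9 → hit
0 → hit
8 → hit
0 → hit
8 → hit
2 → miss, evict 1, frames {0,8,9,2}
Page faults: 6.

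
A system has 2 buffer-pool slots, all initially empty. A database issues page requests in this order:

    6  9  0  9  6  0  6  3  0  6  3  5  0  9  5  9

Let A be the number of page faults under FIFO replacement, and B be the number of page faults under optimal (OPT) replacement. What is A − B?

Under FIFO: F F F . F . . F F F F F F F F . → 12 faults.
Under OPT: F F F . F . . F . F . F F F . . → 9 faults.
A − B = 12 − 9 = 3.

3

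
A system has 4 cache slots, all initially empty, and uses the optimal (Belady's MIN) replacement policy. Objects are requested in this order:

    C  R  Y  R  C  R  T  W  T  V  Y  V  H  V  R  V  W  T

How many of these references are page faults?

C -> fault, frames [C]
R -> fault, frames [C, R]
Y -> fault, frames [C, R, Y]
R -> hit
C -> hit
R -> hit
T -> fault, frames [C, R, Y, T]
W -> fault, evict C, frames [R, Y, T, W]
T -> hit
V -> fault, evict T, frames [R, Y, W, V]
Y -> hit
V -> hit
H -> fault, evict Y, frames [R, W, V, H]
V -> hit
R -> hit
V -> hit
W -> hit
T -> fault, evict H, frames [R, W, V, T]
Page faults: 8.

8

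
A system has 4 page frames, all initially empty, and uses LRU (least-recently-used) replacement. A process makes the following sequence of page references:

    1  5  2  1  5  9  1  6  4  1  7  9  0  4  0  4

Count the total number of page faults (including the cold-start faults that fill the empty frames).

10

1 -> miss, frames (1)
5 -> miss, frames (1 5)
2 -> miss, frames (1 5 2)
1 -> hit
5 -> hit
9 -> miss, frames (2 1 5 9)
1 -> hit
6 -> miss, evict 2, frames (5 9 1 6)
4 -> miss, evict 5, frames (9 1 6 4)
1 -> hit
7 -> miss, evict 9, frames (6 4 1 7)
9 -> miss, evict 6, frames (4 1 7 9)
0 -> miss, evict 4, frames (1 7 9 0)
4 -> miss, evict 1, frames (7 9 0 4)
0 -> hit
4 -> hit
Page faults: 10.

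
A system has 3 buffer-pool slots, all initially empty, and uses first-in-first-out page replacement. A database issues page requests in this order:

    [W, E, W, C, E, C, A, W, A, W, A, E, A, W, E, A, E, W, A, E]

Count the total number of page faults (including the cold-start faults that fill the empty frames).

6

W → miss, frames {W}
E → miss, frames {W,E}
W → hit
C → miss, frames {W,E,C}
E → hit
C → hit
A → miss, evict W, frames {E,C,A}
W → miss, evict E, frames {C,A,W}
A → hit
W → hit
A → hit
E → miss, evict C, frames {A,W,E}
A → hit
W → hit
E → hit
A → hit
E → hit
W → hit
A → hit
E → hit
Page faults: 6.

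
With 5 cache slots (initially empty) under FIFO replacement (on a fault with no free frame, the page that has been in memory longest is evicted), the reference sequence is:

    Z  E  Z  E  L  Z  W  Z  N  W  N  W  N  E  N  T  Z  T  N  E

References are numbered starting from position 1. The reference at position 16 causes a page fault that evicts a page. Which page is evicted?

Z

pos 1: Z → miss, frames {Z}
pos 2: E → miss, frames {Z,E}
pos 3: Z → hit
pos 4: E → hit
pos 5: L → miss, frames {Z,E,L}
pos 6: Z → hit
pos 7: W → miss, frames {Z,E,L,W}
pos 8: Z → hit
pos 9: N → miss, frames {Z,E,L,W,N}
pos 10: W → hit
pos 11: N → hit
pos 12: W → hit
pos 13: N → hit
pos 14: E → hit
pos 15: N → hit
pos 16: T → miss, evict Z, frames {E,L,W,N,T}
At position 16, page Z is evicted.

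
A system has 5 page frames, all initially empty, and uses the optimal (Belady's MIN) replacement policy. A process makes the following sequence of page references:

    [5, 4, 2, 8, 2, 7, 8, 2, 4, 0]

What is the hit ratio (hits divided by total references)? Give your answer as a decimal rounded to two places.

5 -> fault, frames [5]
4 -> fault, frames [5, 4]
2 -> fault, frames [5, 4, 2]
8 -> fault, frames [5, 4, 2, 8]
2 -> hit
7 -> fault, frames [5, 4, 2, 8, 7]
8 -> hit
2 -> hit
4 -> hit
0 -> fault, evict 7, frames [5, 4, 2, 8, 0]
Hits: 4 of 10 references → 4/10 = 0.4000.

0.40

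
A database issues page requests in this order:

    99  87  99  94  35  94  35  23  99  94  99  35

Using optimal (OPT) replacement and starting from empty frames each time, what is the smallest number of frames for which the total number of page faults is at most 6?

3

f=1: 12 faults
f=2: 7 faults
f=3: 6 faults
f=4: 5 faults
f=5: 5 faults
Smallest f with faults ≤ 6 is 3.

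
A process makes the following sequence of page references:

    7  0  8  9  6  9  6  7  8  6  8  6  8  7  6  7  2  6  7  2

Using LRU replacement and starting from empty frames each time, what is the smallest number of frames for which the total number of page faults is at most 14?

f=1: 20 faults
f=2: 14 faults
f=3: 8 faults
f=4: 7 faults
f=5: 6 faults
f=6: 6 faults
Smallest f with faults ≤ 14 is 2.

2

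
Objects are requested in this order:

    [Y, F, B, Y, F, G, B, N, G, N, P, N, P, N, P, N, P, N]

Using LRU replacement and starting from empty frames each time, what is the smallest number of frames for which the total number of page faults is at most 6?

f=1: 18 faults
f=2: 10 faults
f=3: 7 faults
f=4: 6 faults
f=5: 6 faults
f=6: 6 faults
Smallest f with faults ≤ 6 is 4.

4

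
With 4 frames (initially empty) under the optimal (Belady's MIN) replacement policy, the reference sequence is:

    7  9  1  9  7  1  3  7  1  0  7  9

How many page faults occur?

7: fault, frames (7)
9: fault, frames (7 9)
1: fault, frames (7 9 1)
9: hit
7: hit
1: hit
3: fault, frames (7 9 1 3)
7: hit
1: hit
0: fault, evict 3, frames (7 9 1 0)
7: hit
9: hit
Page faults: 5.

5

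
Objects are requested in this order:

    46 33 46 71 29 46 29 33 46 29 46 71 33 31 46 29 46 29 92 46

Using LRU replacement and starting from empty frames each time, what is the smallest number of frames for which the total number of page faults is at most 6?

5

f=1: 20 faults
f=2: 15 faults
f=3: 11 faults
f=4: 7 faults
f=5: 6 faults
f=6: 6 faults
Smallest f with faults ≤ 6 is 5.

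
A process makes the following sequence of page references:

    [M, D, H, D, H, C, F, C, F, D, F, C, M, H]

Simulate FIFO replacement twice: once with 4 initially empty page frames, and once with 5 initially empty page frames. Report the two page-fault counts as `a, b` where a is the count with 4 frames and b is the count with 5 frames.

6, 5

4 frames: F F F . . F F . . . . . F . → 6 faults.
5 frames: F F F . . F F . . . . . . . → 5 faults.
5 < 6: adding a frame reduced faults, as is typical.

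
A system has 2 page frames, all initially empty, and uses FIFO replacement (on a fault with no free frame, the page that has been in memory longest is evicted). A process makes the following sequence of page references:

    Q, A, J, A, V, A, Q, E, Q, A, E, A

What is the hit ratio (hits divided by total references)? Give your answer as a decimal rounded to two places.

Q: miss, frames [Q]
A: miss, frames [Q, A]
J: miss, evict Q, frames [A, J]
A: hit
V: miss, evict A, frames [J, V]
A: miss, evict J, frames [V, A]
Q: miss, evict V, frames [A, Q]
E: miss, evict A, frames [Q, E]
Q: hit
A: miss, evict Q, frames [E, A]
E: hit
A: hit
Hits: 4 of 12 references → 4/12 = 0.3333.

0.33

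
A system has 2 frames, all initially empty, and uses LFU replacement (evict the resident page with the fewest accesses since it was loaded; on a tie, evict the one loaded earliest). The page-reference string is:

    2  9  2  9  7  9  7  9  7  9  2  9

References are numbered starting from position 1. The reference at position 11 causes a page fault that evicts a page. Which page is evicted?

7

pos 1: 2 → miss, frames {2}
pos 2: 9 → miss, frames {2,9}
pos 3: 2 → hit
pos 4: 9 → hit
pos 5: 7 → miss, evict 2, frames {9,7}
pos 6: 9 → hit
pos 7: 7 → hit
pos 8: 9 → hit
pos 9: 7 → hit
pos 10: 9 → hit
pos 11: 2 → miss, evict 7, frames {9,2}
At position 11, page 7 is evicted.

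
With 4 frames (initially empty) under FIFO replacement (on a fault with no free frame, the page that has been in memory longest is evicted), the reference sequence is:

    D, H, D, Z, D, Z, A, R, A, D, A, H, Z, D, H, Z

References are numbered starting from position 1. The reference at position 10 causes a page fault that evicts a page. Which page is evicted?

pos 1: D -> fault, frames {D}
pos 2: H -> fault, frames {D,H}
pos 3: D -> hit
pos 4: Z -> fault, frames {D,H,Z}
pos 5: D -> hit
pos 6: Z -> hit
pos 7: A -> fault, frames {D,H,Z,A}
pos 8: R -> fault, evict D, frames {H,Z,A,R}
pos 9: A -> hit
pos 10: D -> fault, evict H, frames {Z,A,R,D}
At position 10, page H is evicted.

H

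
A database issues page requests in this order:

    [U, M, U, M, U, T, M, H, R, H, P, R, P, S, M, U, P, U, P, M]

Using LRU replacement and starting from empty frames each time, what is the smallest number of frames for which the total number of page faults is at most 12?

3

f=1: 20 faults
f=2: 13 faults
f=3: 10 faults
f=4: 9 faults
f=5: 8 faults
f=6: 8 faults
f=7: 7 faults
Smallest f with faults ≤ 12 is 3.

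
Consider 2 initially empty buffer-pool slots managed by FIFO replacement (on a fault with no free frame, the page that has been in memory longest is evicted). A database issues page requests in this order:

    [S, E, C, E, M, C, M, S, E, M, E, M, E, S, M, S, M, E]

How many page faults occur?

9

S: miss, frames [S]
E: miss, frames [S, E]
C: miss, evict S, frames [E, C]
E: hit
M: miss, evict E, frames [C, M]
C: hit
M: hit
S: miss, evict C, frames [M, S]
E: miss, evict M, frames [S, E]
M: miss, evict S, frames [E, M]
E: hit
M: hit
E: hit
S: miss, evict E, frames [M, S]
M: hit
S: hit
M: hit
E: miss, evict M, frames [S, E]
Page faults: 9.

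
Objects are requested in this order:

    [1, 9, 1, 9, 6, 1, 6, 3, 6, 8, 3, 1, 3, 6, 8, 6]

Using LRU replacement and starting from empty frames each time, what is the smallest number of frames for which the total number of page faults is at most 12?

f=1: 16 faults
f=2: 10 faults
f=3: 8 faults
f=4: 5 faults
f=5: 5 faults
Smallest f with faults ≤ 12 is 2.

2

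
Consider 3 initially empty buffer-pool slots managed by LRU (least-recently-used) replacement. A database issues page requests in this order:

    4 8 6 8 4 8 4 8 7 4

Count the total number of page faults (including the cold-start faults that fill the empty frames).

4 → miss, frames {4}
8 → miss, frames {4,8}
6 → miss, frames {4,8,6}
8 → hit
4 → hit
8 → hit
4 → hit
8 → hit
7 → miss, evict 6, frames {4,8,7}
4 → hit
Page faults: 4.

4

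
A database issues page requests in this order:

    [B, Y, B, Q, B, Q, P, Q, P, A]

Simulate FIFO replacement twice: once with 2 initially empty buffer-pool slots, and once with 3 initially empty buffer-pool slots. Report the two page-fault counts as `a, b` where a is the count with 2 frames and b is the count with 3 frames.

2 frames: F F . F F . F F . F → 7 faults.
3 frames: F F . F . . F . . F → 5 faults.
5 < 7: adding a frame reduced faults, as is typical.

7, 5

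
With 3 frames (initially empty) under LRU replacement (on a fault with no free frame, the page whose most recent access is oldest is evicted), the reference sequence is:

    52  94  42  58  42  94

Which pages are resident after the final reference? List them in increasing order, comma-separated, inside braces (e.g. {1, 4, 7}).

{42, 58, 94}

52: fault, frames {52}
94: fault, frames {52,94}
42: fault, frames {52,94,42}
58: fault, evict 52, frames {94,42,58}
42: hit
94: hit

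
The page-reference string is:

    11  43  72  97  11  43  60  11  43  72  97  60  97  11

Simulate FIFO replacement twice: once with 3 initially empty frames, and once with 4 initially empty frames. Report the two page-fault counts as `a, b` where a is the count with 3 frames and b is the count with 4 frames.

10, 11

3 frames: F F F F F F F . . F F . . F → 10 faults.
4 frames: F F F F . . F F F F F F . F → 11 faults.
11 > 10: adding a frame increased faults — Belady's anomaly.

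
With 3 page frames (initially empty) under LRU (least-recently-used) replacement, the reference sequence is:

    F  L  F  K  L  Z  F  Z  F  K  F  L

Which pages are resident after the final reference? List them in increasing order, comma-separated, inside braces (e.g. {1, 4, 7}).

{F, K, L}

F -> fault, frames [F]
L -> fault, frames [F, L]
F -> hit
K -> fault, frames [L, F, K]
L -> hit
Z -> fault, evict F, frames [K, L, Z]
F -> fault, evict K, frames [L, Z, F]
Z -> hit
F -> hit
K -> fault, evict L, frames [Z, F, K]
F -> hit
L -> fault, evict Z, frames [K, F, L]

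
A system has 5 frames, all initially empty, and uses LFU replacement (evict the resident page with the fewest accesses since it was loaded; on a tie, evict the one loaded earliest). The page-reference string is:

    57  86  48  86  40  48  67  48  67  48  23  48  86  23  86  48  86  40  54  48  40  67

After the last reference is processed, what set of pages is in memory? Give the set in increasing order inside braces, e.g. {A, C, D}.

{23, 40, 48, 67, 86}

57: miss, frames {57}
86: miss, frames {57,86}
48: miss, frames {57,86,48}
86: hit
40: miss, frames {57,86,48,40}
48: hit
67: miss, frames {57,86,48,40,67}
48: hit
67: hit
48: hit
23: miss, evict 57, frames {86,48,40,67,23}
48: hit
86: hit
23: hit
86: hit
48: hit
86: hit
40: hit
54: miss, evict 40, frames {86,48,67,23,54}
48: hit
40: miss, evict 54, frames {86,48,67,23,40}
67: hit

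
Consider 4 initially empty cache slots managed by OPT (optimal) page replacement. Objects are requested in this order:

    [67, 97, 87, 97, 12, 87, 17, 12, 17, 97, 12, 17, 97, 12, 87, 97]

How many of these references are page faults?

67 -> fault, frames (67)
97 -> fault, frames (67 97)
87 -> fault, frames (67 97 87)
97 -> hit
12 -> fault, frames (67 97 87 12)
87 -> hit
17 -> fault, evict 67, frames (97 87 12 17)
12 -> hit
17 -> hit
97 -> hit
12 -> hit
17 -> hit
97 -> hit
12 -> hit
87 -> hit
97 -> hit
Page faults: 5.

5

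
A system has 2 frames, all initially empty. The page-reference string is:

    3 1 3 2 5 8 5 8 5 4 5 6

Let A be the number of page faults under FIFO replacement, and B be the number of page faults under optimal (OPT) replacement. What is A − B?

Under FIFO: F F . F F F . . . F F F → 8 faults.
Under OPT: F F . F F F . . . F . F → 7 faults.
A − B = 8 − 7 = 1.

1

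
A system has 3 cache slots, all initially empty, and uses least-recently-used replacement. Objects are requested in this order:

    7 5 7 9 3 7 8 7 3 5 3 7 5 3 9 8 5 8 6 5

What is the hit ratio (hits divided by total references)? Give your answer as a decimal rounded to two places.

0.50

7 → miss, frames [7]
5 → miss, frames [7, 5]
7 → hit
9 → miss, frames [5, 7, 9]
3 → miss, evict 5, frames [7, 9, 3]
7 → hit
8 → miss, evict 9, frames [3, 7, 8]
7 → hit
3 → hit
5 → miss, evict 8, frames [7, 3, 5]
3 → hit
7 → hit
5 → hit
3 → hit
9 → miss, evict 7, frames [5, 3, 9]
8 → miss, evict 5, frames [3, 9, 8]
5 → miss, evict 3, frames [9, 8, 5]
8 → hit
6 → miss, evict 9, frames [5, 8, 6]
5 → hit
Hits: 10 of 20 references → 10/20 = 0.5000.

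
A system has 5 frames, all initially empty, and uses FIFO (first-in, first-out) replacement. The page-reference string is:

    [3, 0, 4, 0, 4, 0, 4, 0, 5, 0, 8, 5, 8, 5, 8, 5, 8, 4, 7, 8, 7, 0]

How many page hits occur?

3 -> miss, frames {3}
0 -> miss, frames {3,0}
4 -> miss, frames {3,0,4}
0 -> hit
4 -> hit
0 -> hit
4 -> hit
0 -> hit
5 -> miss, frames {3,0,4,5}
0 -> hit
8 -> miss, frames {3,0,4,5,8}
5 -> hit
8 -> hit
5 -> hit
8 -> hit
5 -> hit
8 -> hit
4 -> hit
7 -> miss, evict 3, frames {0,4,5,8,7}
8 -> hit
7 -> hit
0 -> hit
Hits: 16.

16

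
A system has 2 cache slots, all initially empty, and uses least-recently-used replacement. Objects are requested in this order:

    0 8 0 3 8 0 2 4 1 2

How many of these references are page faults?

9

0 → fault, frames (0)
8 → fault, frames (0 8)
0 → hit
3 → fault, evict 8, frames (0 3)
8 → fault, evict 0, frames (3 8)
0 → fault, evict 3, frames (8 0)
2 → fault, evict 8, frames (0 2)
4 → fault, evict 0, frames (2 4)
1 → fault, evict 2, frames (4 1)
2 → fault, evict 4, frames (1 2)
Page faults: 9.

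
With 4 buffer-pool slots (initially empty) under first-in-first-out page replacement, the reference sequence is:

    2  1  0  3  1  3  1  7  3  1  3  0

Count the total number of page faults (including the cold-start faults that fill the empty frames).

5

2 → fault, frames (2)
1 → fault, frames (2 1)
0 → fault, frames (2 1 0)
3 → fault, frames (2 1 0 3)
1 → hit
3 → hit
1 → hit
7 → fault, evict 2, frames (1 0 3 7)
3 → hit
1 → hit
3 → hit
0 → hit
Page faults: 5.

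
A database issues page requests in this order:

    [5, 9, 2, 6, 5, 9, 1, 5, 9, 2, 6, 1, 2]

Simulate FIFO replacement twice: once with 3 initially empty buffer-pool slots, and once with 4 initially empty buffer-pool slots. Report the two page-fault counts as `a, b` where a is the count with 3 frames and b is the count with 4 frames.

9, 10

3 frames: F F F F F F F . . F F . . → 9 faults.
4 frames: F F F F . . F F F F F F . → 10 faults.
10 > 9: adding a frame increased faults — Belady's anomaly.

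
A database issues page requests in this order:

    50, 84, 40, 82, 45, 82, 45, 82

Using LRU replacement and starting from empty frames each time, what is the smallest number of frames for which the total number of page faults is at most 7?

2

f=1: 8 faults
f=2: 5 faults
f=3: 5 faults
f=4: 5 faults
f=5: 5 faults
Smallest f with faults ≤ 7 is 2.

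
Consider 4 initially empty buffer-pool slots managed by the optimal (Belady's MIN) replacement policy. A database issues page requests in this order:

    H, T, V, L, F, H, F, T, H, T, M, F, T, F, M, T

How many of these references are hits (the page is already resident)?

H: miss, frames [H]
T: miss, frames [H, T]
V: miss, frames [H, T, V]
L: miss, frames [H, T, V, L]
F: miss, evict L, frames [H, T, V, F]
H: hit
F: hit
T: hit
H: hit
T: hit
M: miss, evict V, frames [H, T, F, M]
F: hit
T: hit
F: hit
M: hit
T: hit
Hits: 10.

10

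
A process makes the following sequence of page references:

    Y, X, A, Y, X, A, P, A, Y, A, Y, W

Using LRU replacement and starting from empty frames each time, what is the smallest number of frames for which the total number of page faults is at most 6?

3

f=1: 12 faults
f=2: 9 faults
f=3: 6 faults
f=4: 5 faults
f=5: 5 faults
Smallest f with faults ≤ 6 is 3.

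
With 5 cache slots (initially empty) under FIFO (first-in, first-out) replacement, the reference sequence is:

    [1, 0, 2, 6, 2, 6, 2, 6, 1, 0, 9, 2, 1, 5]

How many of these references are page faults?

1: miss, frames {1}
0: miss, frames {1,0}
2: miss, frames {1,0,2}
6: miss, frames {1,0,2,6}
2: hit
6: hit
2: hit
6: hit
1: hit
0: hit
9: miss, frames {1,0,2,6,9}
2: hit
1: hit
5: miss, evict 1, frames {0,2,6,9,5}
Page faults: 6.

6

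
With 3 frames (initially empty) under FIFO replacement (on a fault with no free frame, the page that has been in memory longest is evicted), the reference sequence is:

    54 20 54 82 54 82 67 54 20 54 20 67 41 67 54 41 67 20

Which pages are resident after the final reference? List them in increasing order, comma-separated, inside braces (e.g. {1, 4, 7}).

{20, 54, 67}

54 -> miss, frames {54}
20 -> miss, frames {54,20}
54 -> hit
82 -> miss, frames {54,20,82}
54 -> hit
82 -> hit
67 -> miss, evict 54, frames {20,82,67}
54 -> miss, evict 20, frames {82,67,54}
20 -> miss, evict 82, frames {67,54,20}
54 -> hit
20 -> hit
67 -> hit
41 -> miss, evict 67, frames {54,20,41}
67 -> miss, evict 54, frames {20,41,67}
54 -> miss, evict 20, frames {41,67,54}
41 -> hit
67 -> hit
20 -> miss, evict 41, frames {67,54,20}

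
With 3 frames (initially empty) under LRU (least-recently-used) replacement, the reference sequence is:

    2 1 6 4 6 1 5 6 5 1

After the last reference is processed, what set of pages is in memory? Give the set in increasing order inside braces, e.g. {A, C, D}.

2: fault, frames [2]
1: fault, frames [2, 1]
6: fault, frames [2, 1, 6]
4: fault, evict 2, frames [1, 6, 4]
6: hit
1: hit
5: fault, evict 4, frames [6, 1, 5]
6: hit
5: hit
1: hit

{1, 5, 6}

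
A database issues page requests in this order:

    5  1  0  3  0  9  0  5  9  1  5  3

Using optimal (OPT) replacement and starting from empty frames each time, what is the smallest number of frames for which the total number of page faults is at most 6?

4

f=1: 12 faults
f=2: 8 faults
f=3: 7 faults
f=4: 6 faults
f=5: 5 faults
Smallest f with faults ≤ 6 is 4.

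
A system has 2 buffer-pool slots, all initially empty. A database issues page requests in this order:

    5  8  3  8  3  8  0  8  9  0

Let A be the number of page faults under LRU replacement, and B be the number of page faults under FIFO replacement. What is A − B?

-1

Under LRU: F F F . . . F . F F → 6 faults.
Under FIFO: F F F . . . F F F F → 7 faults.
A − B = 6 − 7 = -1.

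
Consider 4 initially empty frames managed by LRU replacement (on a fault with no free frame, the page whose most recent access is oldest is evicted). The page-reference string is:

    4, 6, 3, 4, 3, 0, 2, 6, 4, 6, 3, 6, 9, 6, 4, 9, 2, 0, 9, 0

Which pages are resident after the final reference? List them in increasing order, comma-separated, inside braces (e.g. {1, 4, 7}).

{0, 2, 4, 9}

4 -> fault, frames {4}
6 -> fault, frames {4,6}
3 -> fault, frames {4,6,3}
4 -> hit
3 -> hit
0 -> fault, frames {6,4,3,0}
2 -> fault, evict 6, frames {4,3,0,2}
6 -> fault, evict 4, frames {3,0,2,6}
4 -> fault, evict 3, frames {0,2,6,4}
6 -> hit
3 -> fault, evict 0, frames {2,4,6,3}
6 -> hit
9 -> fault, evict 2, frames {4,3,6,9}
6 -> hit
4 -> hit
9 -> hit
2 -> fault, evict 3, frames {6,4,9,2}
0 -> fault, evict 6, frames {4,9,2,0}
9 -> hit
0 -> hit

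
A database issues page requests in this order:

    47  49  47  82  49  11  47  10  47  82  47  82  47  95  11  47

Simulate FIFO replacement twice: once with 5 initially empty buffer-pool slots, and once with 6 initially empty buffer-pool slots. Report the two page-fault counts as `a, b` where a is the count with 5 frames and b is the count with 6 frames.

5 frames: F F . F . F . F . . . . . F . F → 7 faults.
6 frames: F F . F . F . F . . . . . F . . → 6 faults.
6 < 7: adding a frame reduced faults, as is typical.

7, 6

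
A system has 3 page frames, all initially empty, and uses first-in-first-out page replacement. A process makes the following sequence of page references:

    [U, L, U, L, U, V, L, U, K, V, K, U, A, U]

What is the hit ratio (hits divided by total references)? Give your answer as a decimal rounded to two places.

0.57

U -> miss, frames [U]
L -> miss, frames [U, L]
U -> hit
L -> hit
U -> hit
V -> miss, frames [U, L, V]
L -> hit
U -> hit
K -> miss, evict U, frames [L, V, K]
V -> hit
K -> hit
U -> miss, evict L, frames [V, K, U]
A -> miss, evict V, frames [K, U, A]
U -> hit
Hits: 8 of 14 references → 8/14 = 0.5714.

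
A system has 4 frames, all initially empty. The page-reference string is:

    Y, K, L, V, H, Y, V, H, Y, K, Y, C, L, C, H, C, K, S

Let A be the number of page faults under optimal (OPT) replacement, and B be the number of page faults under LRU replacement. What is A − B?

-4

Under OPT: F F F F F . . . . . . F F . . . . F → 8 faults.
Under LRU: F F F F F F . . . F . F F . F . F F → 12 faults.
A − B = 8 − 12 = -4.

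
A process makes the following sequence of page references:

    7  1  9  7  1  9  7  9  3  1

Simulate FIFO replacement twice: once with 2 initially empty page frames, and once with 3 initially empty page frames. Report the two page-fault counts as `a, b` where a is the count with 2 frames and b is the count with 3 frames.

2 frames: F F F F F F F . F F → 9 faults.
3 frames: F F F . . . . . F . → 4 faults.
4 < 9: adding a frame reduced faults, as is typical.

9, 4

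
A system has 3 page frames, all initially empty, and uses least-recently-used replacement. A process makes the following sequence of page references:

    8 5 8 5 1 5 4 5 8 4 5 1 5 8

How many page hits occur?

8: fault, frames {8}
5: fault, frames {8,5}
8: hit
5: hit
1: fault, frames {8,5,1}
5: hit
4: fault, evict 8, frames {1,5,4}
5: hit
8: fault, evict 1, frames {4,5,8}
4: hit
5: hit
1: fault, evict 8, frames {4,5,1}
5: hit
8: fault, evict 4, frames {1,5,8}
Hits: 7.

7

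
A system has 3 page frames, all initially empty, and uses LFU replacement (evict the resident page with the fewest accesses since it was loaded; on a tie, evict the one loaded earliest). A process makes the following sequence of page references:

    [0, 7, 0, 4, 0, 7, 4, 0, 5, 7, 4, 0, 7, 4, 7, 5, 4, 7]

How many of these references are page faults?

0 → fault, frames (0)
7 → fault, frames (0 7)
0 → hit
4 → fault, frames (0 7 4)
0 → hit
7 → hit
4 → hit
0 → hit
5 → fault, evict 7, frames (0 4 5)
7 → fault, evict 5, frames (0 4 7)
4 → hit
0 → hit
7 → hit
4 → hit
7 → hit
5 → fault, evict 7, frames (0 4 5)
4 → hit
7 → fault, evict 5, frames (0 4 7)
Page faults: 7.

7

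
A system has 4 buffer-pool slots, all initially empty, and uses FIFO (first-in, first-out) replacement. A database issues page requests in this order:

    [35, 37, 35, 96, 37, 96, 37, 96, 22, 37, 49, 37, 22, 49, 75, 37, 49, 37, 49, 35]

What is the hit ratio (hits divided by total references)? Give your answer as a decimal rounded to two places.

0.60

35 → miss, frames {35}
37 → miss, frames {35,37}
35 → hit
96 → miss, frames {35,37,96}
37 → hit
96 → hit
37 → hit
96 → hit
22 → miss, frames {35,37,96,22}
37 → hit
49 → miss, evict 35, frames {37,96,22,49}
37 → hit
22 → hit
49 → hit
75 → miss, evict 37, frames {96,22,49,75}
37 → miss, evict 96, frames {22,49,75,37}
49 → hit
37 → hit
49 → hit
35 → miss, evict 22, frames {49,75,37,35}
Hits: 12 of 20 references → 12/20 = 0.6000.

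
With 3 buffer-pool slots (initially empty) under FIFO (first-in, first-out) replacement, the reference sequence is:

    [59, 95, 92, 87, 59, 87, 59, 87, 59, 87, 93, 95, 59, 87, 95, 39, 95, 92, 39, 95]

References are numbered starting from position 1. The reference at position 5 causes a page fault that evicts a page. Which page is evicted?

95

pos 1: 59: fault, frames (59)
pos 2: 95: fault, frames (59 95)
pos 3: 92: fault, frames (59 95 92)
pos 4: 87: fault, evict 59, frames (95 92 87)
pos 5: 59: fault, evict 95, frames (92 87 59)
At position 5, page 95 is evicted.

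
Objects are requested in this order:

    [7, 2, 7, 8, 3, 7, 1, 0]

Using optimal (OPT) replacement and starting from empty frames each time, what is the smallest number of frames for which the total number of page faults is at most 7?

2

f=1: 8 faults
f=2: 6 faults
f=3: 6 faults
f=4: 6 faults
f=5: 6 faults
f=6: 6 faults
Smallest f with faults ≤ 7 is 2.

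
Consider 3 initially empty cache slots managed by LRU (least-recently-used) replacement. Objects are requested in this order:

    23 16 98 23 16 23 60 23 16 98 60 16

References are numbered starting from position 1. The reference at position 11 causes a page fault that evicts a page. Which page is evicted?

23

pos 1: 23 -> fault, frames [23]
pos 2: 16 -> fault, frames [23, 16]
pos 3: 98 -> fault, frames [23, 16, 98]
pos 4: 23 -> hit
pos 5: 16 -> hit
pos 6: 23 -> hit
pos 7: 60 -> fault, evict 98, frames [16, 23, 60]
pos 8: 23 -> hit
pos 9: 16 -> hit
pos 10: 98 -> fault, evict 60, frames [23, 16, 98]
pos 11: 60 -> fault, evict 23, frames [16, 98, 60]
At position 11, page 23 is evicted.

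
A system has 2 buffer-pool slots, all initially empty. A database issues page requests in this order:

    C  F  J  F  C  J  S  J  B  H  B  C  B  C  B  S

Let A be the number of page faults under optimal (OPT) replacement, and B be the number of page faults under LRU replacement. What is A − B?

Under OPT: F F F . F . F . F F . F . . . F → 9 faults.
Under LRU: F F F . F F F . F F . F . . . F → 10 faults.
A − B = 9 − 10 = -1.

-1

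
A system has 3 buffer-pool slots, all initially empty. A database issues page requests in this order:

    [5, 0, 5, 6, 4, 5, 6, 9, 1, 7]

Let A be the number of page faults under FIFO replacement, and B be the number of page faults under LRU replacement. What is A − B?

1

Under FIFO: F F . F F F . F F F → 8 faults.
Under LRU: F F . F F . . F F F → 7 faults.
A − B = 8 − 7 = 1.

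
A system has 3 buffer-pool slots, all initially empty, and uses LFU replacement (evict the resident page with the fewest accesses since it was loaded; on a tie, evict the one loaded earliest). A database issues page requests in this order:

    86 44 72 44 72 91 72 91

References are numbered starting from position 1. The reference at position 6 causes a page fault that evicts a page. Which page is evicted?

86

pos 1: 86: fault, frames (86)
pos 2: 44: fault, frames (86 44)
pos 3: 72: fault, frames (86 44 72)
pos 4: 44: hit
pos 5: 72: hit
pos 6: 91: fault, evict 86, frames (44 72 91)
At position 6, page 86 is evicted.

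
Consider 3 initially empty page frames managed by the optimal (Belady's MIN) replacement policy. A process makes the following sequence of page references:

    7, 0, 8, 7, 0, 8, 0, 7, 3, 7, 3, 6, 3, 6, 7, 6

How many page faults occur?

5

7 → miss, frames {7}
0 → miss, frames {7,0}
8 → miss, frames {7,0,8}
7 → hit
0 → hit
8 → hit
0 → hit
7 → hit
3 → miss, evict 8, frames {7,0,3}
7 → hit
3 → hit
6 → miss, evict 0, frames {7,3,6}
3 → hit
6 → hit
7 → hit
6 → hit
Page faults: 5.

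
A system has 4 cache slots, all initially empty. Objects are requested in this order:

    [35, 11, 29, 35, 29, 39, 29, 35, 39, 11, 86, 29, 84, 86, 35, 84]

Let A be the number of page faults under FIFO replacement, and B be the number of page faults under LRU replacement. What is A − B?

-1

Under FIFO: F F F . . F . . . . F . F . F . → 7 faults.
Under LRU: F F F . . F . . . . F F F . F . → 8 faults.
A − B = 7 − 8 = -1.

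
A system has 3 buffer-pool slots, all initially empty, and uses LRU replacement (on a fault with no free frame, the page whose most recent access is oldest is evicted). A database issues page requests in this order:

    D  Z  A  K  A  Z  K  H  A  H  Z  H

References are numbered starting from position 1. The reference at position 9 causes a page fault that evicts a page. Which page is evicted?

pos 1: D → miss, frames [D]
pos 2: Z → miss, frames [D, Z]
pos 3: A → miss, frames [D, Z, A]
pos 4: K → miss, evict D, frames [Z, A, K]
pos 5: A → hit
pos 6: Z → hit
pos 7: K → hit
pos 8: H → miss, evict A, frames [Z, K, H]
pos 9: A → miss, evict Z, frames [K, H, A]
At position 9, page Z is evicted.

Z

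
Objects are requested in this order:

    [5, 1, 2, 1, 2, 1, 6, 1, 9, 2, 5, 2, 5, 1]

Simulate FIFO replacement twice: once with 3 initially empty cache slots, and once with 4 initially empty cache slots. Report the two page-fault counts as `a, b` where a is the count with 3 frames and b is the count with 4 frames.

8, 7

3 frames: F F F . . . F . F . F F . F → 8 faults.
4 frames: F F F . . . F . F . F . . F → 7 faults.
7 < 8: adding a frame reduced faults, as is typical.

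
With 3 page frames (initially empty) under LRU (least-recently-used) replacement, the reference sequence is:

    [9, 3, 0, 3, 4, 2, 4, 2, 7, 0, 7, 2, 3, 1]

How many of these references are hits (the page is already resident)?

5

9 → fault, frames (9)
3 → fault, frames (9 3)
0 → fault, frames (9 3 0)
3 → hit
4 → fault, evict 9, frames (0 3 4)
2 → fault, evict 0, frames (3 4 2)
4 → hit
2 → hit
7 → fault, evict 3, frames (4 2 7)
0 → fault, evict 4, frames (2 7 0)
7 → hit
2 → hit
3 → fault, evict 0, frames (7 2 3)
1 → fault, evict 7, frames (2 3 1)
Hits: 5.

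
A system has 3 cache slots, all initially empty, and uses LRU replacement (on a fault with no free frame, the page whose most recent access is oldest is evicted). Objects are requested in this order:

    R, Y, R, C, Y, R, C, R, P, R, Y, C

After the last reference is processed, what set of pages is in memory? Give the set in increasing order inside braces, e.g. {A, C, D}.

R -> fault, frames {R}
Y -> fault, frames {R,Y}
R -> hit
C -> fault, frames {Y,R,C}
Y -> hit
R -> hit
C -> hit
R -> hit
P -> fault, evict Y, frames {C,R,P}
R -> hit
Y -> fault, evict C, frames {P,R,Y}
C -> fault, evict P, frames {R,Y,C}

{C, R, Y}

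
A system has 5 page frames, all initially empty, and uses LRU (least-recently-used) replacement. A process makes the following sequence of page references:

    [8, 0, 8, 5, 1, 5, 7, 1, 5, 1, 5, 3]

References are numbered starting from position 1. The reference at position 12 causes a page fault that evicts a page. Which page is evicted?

pos 1: 8: miss, frames {8}
pos 2: 0: miss, frames {8,0}
pos 3: 8: hit
pos 4: 5: miss, frames {0,8,5}
pos 5: 1: miss, frames {0,8,5,1}
pos 6: 5: hit
pos 7: 7: miss, frames {0,8,1,5,7}
pos 8: 1: hit
pos 9: 5: hit
pos 10: 1: hit
pos 11: 5: hit
pos 12: 3: miss, evict 0, frames {8,7,1,5,3}
At position 12, page 0 is evicted.

0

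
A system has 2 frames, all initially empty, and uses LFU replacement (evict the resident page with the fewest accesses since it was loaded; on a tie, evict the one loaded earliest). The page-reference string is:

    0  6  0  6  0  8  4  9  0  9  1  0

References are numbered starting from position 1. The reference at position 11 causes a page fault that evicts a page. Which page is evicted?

9

pos 1: 0 -> fault, frames {0}
pos 2: 6 -> fault, frames {0,6}
pos 3: 0 -> hit
pos 4: 6 -> hit
pos 5: 0 -> hit
pos 6: 8 -> fault, evict 6, frames {0,8}
pos 7: 4 -> fault, evict 8, frames {0,4}
pos 8: 9 -> fault, evict 4, frames {0,9}
pos 9: 0 -> hit
pos 10: 9 -> hit
pos 11: 1 -> fault, evict 9, frames {0,1}
At position 11, page 9 is evicted.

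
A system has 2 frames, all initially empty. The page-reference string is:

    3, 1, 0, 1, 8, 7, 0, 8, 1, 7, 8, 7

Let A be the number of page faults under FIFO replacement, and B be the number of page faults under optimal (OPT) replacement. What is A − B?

2

Under FIFO: F F F . F F F F F F F . → 10 faults.
Under OPT: F F F . F F . F F . F . → 8 faults.
A − B = 10 − 8 = 2.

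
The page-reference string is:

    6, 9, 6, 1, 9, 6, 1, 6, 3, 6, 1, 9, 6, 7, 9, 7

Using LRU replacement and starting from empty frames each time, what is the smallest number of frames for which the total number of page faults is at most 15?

2

f=1: 16 faults
f=2: 12 faults
f=3: 6 faults
f=4: 5 faults
f=5: 5 faults
Smallest f with faults ≤ 15 is 2.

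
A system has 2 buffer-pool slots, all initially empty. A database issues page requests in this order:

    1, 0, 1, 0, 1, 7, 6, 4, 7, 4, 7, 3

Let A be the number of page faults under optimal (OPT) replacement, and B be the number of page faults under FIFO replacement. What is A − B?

Under OPT: F F . . . F F F . . . F → 6 faults.
Under FIFO: F F . . . F F F F . . F → 7 faults.
A − B = 6 − 7 = -1.

-1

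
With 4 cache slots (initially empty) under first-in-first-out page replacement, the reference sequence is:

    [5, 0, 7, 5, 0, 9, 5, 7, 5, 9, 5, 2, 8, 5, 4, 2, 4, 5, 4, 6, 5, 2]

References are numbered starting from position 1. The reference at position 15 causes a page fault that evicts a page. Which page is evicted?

9

pos 1: 5 → fault, frames [5]
pos 2: 0 → fault, frames [5, 0]
pos 3: 7 → fault, frames [5, 0, 7]
pos 4: 5 → hit
pos 5: 0 → hit
pos 6: 9 → fault, frames [5, 0, 7, 9]
pos 7: 5 → hit
pos 8: 7 → hit
pos 9: 5 → hit
pos 10: 9 → hit
pos 11: 5 → hit
pos 12: 2 → fault, evict 5, frames [0, 7, 9, 2]
pos 13: 8 → fault, evict 0, frames [7, 9, 2, 8]
pos 14: 5 → fault, evict 7, frames [9, 2, 8, 5]
pos 15: 4 → fault, evict 9, frames [2, 8, 5, 4]
At position 15, page 9 is evicted.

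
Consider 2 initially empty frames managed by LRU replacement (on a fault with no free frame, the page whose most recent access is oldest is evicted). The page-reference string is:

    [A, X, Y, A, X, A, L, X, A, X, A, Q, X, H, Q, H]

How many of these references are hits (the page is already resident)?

4

A -> fault, frames {A}
X -> fault, frames {A,X}
Y -> fault, evict A, frames {X,Y}
A -> fault, evict X, frames {Y,A}
X -> fault, evict Y, frames {A,X}
A -> hit
L -> fault, evict X, frames {A,L}
X -> fault, evict A, frames {L,X}
A -> fault, evict L, frames {X,A}
X -> hit
A -> hit
Q -> fault, evict X, frames {A,Q}
X -> fault, evict A, frames {Q,X}
H -> fault, evict Q, frames {X,H}
Q -> fault, evict X, frames {H,Q}
H -> hit
Hits: 4.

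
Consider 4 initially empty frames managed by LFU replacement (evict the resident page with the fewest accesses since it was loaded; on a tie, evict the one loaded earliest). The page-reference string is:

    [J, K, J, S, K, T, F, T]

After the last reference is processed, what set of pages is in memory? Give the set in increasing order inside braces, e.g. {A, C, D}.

{F, J, K, T}

J: fault, frames (J)
K: fault, frames (J K)
J: hit
S: fault, frames (J K S)
K: hit
T: fault, frames (J K S T)
F: fault, evict S, frames (J K T F)
T: hit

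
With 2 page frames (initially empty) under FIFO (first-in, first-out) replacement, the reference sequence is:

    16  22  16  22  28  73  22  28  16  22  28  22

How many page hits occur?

3

16 -> miss, frames (16)
22 -> miss, frames (16 22)
16 -> hit
22 -> hit
28 -> miss, evict 16, frames (22 28)
73 -> miss, evict 22, frames (28 73)
22 -> miss, evict 28, frames (73 22)
28 -> miss, evict 73, frames (22 28)
16 -> miss, evict 22, frames (28 16)
22 -> miss, evict 28, frames (16 22)
28 -> miss, evict 16, frames (22 28)
22 -> hit
Hits: 3.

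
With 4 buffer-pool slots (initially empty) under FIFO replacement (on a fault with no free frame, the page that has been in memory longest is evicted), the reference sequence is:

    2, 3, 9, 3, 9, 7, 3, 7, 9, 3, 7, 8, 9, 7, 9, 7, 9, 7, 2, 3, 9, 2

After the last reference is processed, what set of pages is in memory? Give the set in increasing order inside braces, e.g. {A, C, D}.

{2, 3, 8, 9}

2 -> miss, frames (2)
3 -> miss, frames (2 3)
9 -> miss, frames (2 3 9)
3 -> hit
9 -> hit
7 -> miss, frames (2 3 9 7)
3 -> hit
7 -> hit
9 -> hit
3 -> hit
7 -> hit
8 -> miss, evict 2, frames (3 9 7 8)
9 -> hit
7 -> hit
9 -> hit
7 -> hit
9 -> hit
7 -> hit
2 -> miss, evict 3, frames (9 7 8 2)
3 -> miss, evict 9, frames (7 8 2 3)
9 -> miss, evict 7, frames (8 2 3 9)
2 -> hit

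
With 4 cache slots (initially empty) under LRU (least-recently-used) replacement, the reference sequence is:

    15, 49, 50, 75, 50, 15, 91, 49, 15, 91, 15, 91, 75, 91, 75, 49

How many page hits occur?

15: miss, frames (15)
49: miss, frames (15 49)
50: miss, frames (15 49 50)
75: miss, frames (15 49 50 75)
50: hit
15: hit
91: miss, evict 49, frames (75 50 15 91)
49: miss, evict 75, frames (50 15 91 49)
15: hit
91: hit
15: hit
91: hit
75: miss, evict 50, frames (49 15 91 75)
91: hit
75: hit
49: hit
Hits: 9.

9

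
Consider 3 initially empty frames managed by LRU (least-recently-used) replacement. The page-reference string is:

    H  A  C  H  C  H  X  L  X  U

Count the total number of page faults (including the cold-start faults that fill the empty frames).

H -> fault, frames (H)
A -> fault, frames (H A)
C -> fault, frames (H A C)
H -> hit
C -> hit
H -> hit
X -> fault, evict A, frames (C H X)
L -> fault, evict C, frames (H X L)
X -> hit
U -> fault, evict H, frames (L X U)
Page faults: 6.

6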